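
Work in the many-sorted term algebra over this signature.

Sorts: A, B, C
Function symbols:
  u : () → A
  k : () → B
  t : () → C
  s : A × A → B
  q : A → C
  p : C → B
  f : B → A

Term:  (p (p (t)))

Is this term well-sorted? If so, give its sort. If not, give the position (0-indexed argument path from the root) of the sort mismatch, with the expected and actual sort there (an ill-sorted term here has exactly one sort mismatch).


    (t) : C
  (p (t)) : B
(p (p (t))) : ✗ arg 0 at [0] has sort B, expected C

ill-sorted at position [0]: expected C, got B


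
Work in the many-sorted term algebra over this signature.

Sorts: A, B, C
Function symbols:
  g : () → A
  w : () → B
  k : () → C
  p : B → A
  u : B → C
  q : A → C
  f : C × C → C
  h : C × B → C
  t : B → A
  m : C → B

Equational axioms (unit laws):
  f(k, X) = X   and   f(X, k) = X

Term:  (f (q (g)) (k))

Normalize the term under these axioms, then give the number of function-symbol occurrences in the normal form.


1. (f (q (g)) (k))  →  (q (g))
normal form: (q (g))

size = 2


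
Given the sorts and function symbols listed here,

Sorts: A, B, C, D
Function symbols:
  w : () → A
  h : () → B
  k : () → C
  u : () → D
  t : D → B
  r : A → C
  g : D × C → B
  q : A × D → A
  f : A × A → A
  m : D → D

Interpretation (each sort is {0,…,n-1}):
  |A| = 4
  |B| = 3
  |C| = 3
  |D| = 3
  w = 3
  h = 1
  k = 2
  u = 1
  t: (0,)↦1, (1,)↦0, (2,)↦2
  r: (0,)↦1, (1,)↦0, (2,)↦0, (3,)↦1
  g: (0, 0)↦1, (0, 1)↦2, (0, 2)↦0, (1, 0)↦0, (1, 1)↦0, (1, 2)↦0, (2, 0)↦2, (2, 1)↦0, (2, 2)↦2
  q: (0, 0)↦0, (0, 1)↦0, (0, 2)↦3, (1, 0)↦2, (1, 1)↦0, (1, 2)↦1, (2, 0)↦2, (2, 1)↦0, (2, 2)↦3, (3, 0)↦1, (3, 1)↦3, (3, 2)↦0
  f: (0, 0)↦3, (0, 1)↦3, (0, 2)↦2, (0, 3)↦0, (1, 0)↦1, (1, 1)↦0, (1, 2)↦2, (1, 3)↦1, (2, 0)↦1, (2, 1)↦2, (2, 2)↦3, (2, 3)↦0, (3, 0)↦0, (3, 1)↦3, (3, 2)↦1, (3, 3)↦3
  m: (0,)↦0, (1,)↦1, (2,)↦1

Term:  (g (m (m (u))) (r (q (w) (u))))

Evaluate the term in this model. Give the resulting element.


value = 0

  u = 1
  (m (u)) = m(1,) = 1
  (m (m (u))) = m(1,) = 1
  w = 3
  u = 1
  (q (w) (u)) = q(3, 1) = 3
  (r (q (w) (u))) = r(3,) = 1
  (g (m (m (u))) (r (q (w) (u)))) = g(1, 1) = 0


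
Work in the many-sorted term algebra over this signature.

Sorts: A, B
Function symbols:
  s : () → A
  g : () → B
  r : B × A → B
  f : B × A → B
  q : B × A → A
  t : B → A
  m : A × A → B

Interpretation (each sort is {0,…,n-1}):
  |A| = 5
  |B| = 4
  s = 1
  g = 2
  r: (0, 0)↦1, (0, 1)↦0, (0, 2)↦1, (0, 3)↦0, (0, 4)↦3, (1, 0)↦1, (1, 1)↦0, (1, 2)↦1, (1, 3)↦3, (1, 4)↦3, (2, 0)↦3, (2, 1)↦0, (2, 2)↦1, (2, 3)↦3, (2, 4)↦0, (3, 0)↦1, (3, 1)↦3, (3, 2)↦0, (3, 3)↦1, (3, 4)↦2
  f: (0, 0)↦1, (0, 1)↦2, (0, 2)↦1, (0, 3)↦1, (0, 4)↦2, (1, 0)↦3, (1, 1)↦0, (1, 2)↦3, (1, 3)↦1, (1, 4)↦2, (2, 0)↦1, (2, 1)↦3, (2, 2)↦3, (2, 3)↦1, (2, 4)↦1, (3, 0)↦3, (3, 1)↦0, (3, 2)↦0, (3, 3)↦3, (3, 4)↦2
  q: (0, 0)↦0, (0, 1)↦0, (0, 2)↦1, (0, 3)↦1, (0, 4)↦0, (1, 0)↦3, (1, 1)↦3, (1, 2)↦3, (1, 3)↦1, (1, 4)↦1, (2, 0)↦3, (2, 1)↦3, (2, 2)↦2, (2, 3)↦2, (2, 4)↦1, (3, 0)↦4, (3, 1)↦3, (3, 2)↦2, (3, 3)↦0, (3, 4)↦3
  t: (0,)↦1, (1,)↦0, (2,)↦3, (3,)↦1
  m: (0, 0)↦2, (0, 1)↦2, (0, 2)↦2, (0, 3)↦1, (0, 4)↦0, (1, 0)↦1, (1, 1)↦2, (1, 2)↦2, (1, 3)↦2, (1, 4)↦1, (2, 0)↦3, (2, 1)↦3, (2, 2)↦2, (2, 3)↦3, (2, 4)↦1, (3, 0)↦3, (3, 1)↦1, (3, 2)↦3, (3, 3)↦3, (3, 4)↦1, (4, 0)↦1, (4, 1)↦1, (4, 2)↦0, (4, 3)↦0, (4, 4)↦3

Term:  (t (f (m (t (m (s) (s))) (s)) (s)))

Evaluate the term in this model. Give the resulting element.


  s = 1
  s = 1
  (m (s) (s)) = m(1, 1) = 2
  (t (m (s) (s))) = t(2,) = 3
  s = 1
  (m (t (m (s) (s))) (s)) = m(3, 1) = 1
  s = 1
  (f (m (t (m (s) (s))) (s)) (s)) = f(1, 1) = 0
  (t (f (m (t (m (s) (s))) (s)) (s))) = t(0,) = 1

value = 1


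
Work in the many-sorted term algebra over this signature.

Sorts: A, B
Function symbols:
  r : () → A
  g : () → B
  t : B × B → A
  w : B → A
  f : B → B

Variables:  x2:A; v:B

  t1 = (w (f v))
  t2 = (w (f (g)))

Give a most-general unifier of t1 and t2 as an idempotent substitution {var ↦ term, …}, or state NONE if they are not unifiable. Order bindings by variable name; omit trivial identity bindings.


{v ↦ (g)}


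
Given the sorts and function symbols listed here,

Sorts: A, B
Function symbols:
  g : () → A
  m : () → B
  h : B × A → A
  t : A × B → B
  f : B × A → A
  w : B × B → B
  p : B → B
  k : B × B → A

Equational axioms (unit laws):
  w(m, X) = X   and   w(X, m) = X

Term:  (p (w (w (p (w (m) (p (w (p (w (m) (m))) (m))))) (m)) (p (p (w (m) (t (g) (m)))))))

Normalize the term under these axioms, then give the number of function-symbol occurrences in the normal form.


1. (p (w (w (p (w (m) (p (w (p (w (m) (m))) (m))))) (m)) (p (p (w (m) (t (g) (m)))))))  →  (p (w (p (w (m) (p (w (p (w (m) (m))) (m))))) (p (p (w (m) (t (g) (m)))))))
2. (p (w (p (w (m) (p (w (p (w (m) (m))) (m))))) (p (p (w (m) (t (g) (m)))))))  →  (p (w (p (p (w (p (w (m) (m))) (m)))) (p (p (w (m) (t (g) (m)))))))
3. (p (w (p (p (w (p (w (m) (m))) (m)))) (p (p (w (m) (t (g) (m)))))))  →  (p (w (p (p (p (w (m) (m))))) (p (p (w (m) (t (g) (m)))))))
4. (p (w (p (p (p (w (m) (m))))) (p (p (w (m) (t (g) (m)))))))  →  (p (w (p (p (p (m)))) (p (p (w (m) (t (g) (m)))))))
5. (p (w (p (p (p (m)))) (p (p (w (m) (t (g) (m)))))))  →  (p (w (p (p (p (m)))) (p (p (t (g) (m))))))
normal form: (p (w (p (p (p (m)))) (p (p (t (g) (m))))))

size = 11


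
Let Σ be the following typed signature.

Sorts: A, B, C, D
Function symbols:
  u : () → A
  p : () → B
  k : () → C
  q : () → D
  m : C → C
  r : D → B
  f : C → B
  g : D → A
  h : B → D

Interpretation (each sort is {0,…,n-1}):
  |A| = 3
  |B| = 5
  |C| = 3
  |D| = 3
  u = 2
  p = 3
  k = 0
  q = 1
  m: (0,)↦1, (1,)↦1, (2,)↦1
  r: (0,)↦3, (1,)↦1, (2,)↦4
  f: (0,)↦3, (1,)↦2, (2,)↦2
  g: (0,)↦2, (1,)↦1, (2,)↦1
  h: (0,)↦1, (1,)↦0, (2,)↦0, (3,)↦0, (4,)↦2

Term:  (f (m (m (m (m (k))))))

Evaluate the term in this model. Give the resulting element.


  k = 0
  (m (k)) = m(0,) = 1
  (m (m (k))) = m(1,) = 1
  (m (m (m (k)))) = m(1,) = 1
  (m (m (m (m (k))))) = m(1,) = 1
  (f (m (m (m (m (k)))))) = f(1,) = 2

value = 2


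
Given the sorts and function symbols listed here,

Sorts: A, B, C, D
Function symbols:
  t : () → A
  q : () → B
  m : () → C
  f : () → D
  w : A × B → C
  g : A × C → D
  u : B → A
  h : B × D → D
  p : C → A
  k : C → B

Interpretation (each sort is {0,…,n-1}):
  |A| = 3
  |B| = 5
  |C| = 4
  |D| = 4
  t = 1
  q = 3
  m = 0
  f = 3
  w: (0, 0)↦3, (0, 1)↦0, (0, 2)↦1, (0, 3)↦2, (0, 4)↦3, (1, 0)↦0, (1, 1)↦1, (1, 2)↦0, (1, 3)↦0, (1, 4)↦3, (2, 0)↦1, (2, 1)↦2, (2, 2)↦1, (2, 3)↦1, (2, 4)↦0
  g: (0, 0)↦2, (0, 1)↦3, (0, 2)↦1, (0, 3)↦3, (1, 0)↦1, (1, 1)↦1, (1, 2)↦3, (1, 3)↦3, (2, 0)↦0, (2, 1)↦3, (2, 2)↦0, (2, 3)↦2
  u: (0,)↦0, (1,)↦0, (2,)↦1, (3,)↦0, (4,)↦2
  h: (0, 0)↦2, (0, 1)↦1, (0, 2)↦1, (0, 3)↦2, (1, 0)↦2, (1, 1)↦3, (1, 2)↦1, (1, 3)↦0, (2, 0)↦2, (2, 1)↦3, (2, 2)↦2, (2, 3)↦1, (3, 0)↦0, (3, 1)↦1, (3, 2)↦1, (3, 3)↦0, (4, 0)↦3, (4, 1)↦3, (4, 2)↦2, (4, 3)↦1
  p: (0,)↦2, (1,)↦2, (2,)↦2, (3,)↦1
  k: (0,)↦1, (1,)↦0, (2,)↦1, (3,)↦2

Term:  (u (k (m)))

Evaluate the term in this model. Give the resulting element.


  m = 0
  (k (m)) = k(0,) = 1
  (u (k (m))) = u(1,) = 0

value = 0


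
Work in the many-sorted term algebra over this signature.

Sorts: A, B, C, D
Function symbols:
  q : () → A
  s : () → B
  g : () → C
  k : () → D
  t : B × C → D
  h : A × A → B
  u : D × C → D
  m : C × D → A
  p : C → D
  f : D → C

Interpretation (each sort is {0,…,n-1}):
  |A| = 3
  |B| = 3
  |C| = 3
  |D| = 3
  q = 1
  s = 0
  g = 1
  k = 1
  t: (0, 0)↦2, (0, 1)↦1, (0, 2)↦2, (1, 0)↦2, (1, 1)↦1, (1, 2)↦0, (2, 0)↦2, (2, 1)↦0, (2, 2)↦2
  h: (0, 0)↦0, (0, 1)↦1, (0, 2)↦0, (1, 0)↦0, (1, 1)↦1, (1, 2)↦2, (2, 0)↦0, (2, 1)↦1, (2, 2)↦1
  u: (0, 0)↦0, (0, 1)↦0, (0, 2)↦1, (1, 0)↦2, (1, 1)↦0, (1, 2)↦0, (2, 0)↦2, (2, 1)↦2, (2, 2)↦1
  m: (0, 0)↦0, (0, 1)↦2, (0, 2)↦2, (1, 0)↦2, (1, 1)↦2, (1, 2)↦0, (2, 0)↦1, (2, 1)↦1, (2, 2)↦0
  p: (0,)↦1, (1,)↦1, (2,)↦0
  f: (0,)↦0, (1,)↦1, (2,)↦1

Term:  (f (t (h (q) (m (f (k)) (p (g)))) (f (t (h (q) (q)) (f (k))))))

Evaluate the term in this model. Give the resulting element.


value = 0

  q = 1
  k = 1
  (f (k)) = f(1,) = 1
  g = 1
  (p (g)) = p(1,) = 1
  (m (f (k)) (p (g))) = m(1, 1) = 2
  (h (q) (m (f (k)) (p (g)))) = h(1, 2) = 2
  q = 1
  q = 1
  (h (q) (q)) = h(1, 1) = 1
  k = 1
  (f (k)) = f(1,) = 1
  (t (h (q) (q)) (f (k))) = t(1, 1) = 1
  (f (t (h (q) (q)) (f (k)))) = f(1,) = 1
  (t (h (q) (m (f (k)) (p (g)))) (f (t (h (q) (q)) (f (k))))) = t(2, 1) = 0
  (f (t (h (q) (m (f (k)) (p (g)))) (f (t (h (q) (q)) (f (k)))))) = f(0,) = 0


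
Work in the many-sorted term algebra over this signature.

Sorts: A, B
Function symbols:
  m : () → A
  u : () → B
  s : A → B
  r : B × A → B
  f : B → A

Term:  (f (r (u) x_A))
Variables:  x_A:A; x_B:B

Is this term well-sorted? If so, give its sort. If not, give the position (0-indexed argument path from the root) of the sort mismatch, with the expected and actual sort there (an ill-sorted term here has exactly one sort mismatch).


    (u) : B
    x_A : A
  (r (u) x_A) : B
(f (r (u) x_A)) : A

well-sorted; sort = A


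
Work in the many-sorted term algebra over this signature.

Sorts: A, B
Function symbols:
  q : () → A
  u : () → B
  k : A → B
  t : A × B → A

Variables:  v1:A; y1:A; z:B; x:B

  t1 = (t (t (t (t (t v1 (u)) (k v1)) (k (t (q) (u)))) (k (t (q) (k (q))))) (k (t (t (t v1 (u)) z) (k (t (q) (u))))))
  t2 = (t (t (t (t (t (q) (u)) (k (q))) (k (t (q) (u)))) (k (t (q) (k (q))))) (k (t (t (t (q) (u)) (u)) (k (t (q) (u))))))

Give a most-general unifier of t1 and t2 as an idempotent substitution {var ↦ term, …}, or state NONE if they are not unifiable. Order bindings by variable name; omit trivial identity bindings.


{v1 ↦ (q), z ↦ (u)}


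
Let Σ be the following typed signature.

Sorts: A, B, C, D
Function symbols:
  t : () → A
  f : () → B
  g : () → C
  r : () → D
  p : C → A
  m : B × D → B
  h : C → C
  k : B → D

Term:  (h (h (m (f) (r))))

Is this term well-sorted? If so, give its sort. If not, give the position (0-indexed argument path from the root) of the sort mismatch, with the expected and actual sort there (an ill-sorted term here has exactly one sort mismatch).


ill-sorted at position [0, 0]: expected C, got B

      (f) : B
      (r) : D
    (m (f) (r)) : B
  (h (m (f) (r))) : ✗ arg 0 at [0, 0] has sort B, expected C


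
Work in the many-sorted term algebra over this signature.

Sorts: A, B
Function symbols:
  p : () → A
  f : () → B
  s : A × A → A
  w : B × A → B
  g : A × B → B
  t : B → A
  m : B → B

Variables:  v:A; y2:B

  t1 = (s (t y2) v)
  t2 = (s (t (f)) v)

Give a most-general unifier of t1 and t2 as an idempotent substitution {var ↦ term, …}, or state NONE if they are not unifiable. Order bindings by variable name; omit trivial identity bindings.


{y2 ↦ (f)}


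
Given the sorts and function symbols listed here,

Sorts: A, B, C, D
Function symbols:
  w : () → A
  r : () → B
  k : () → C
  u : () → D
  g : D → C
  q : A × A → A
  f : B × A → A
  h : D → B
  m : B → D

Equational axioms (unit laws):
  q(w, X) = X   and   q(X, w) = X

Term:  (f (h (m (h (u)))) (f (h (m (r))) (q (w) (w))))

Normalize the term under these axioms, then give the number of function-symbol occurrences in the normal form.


1. (f (h (m (h (u)))) (f (h (m (r))) (q (w) (w))))  →  (f (h (m (h (u)))) (f (h (m (r))) (w)))
normal form: (f (h (m (h (u)))) (f (h (m (r))) (w)))

size = 10


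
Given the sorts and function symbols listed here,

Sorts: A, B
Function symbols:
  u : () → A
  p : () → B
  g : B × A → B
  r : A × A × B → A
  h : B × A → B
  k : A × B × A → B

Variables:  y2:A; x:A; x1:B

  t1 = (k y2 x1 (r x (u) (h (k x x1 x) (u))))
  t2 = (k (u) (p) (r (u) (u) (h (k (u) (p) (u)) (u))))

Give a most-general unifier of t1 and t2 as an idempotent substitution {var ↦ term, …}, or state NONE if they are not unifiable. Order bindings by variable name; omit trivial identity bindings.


{x ↦ (u), x1 ↦ (p), y2 ↦ (u)}


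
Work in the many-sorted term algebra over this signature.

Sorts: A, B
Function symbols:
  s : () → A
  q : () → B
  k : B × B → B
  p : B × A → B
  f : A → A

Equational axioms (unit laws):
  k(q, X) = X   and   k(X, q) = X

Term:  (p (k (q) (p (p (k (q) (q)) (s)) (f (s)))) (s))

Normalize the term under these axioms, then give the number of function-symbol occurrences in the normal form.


size = 8

1. (p (k (q) (p (p (k (q) (q)) (s)) (f (s)))) (s))  →  (p (p (p (k (q) (q)) (s)) (f (s))) (s))
2. (p (p (p (k (q) (q)) (s)) (f (s))) (s))  →  (p (p (p (q) (s)) (f (s))) (s))
normal form: (p (p (p (q) (s)) (f (s))) (s))


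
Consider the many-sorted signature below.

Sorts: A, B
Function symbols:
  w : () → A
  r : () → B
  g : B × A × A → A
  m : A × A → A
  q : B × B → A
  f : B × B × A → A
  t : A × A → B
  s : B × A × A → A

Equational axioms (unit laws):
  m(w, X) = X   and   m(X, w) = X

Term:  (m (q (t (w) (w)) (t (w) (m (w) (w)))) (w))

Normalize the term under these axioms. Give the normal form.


normal form = (q (t (w) (w)) (t (w) (w)))

1. (m (q (t (w) (w)) (t (w) (m (w) (w)))) (w))  →  (q (t (w) (w)) (t (w) (m (w) (w))))
2. (q (t (w) (w)) (t (w) (m (w) (w))))  →  (q (t (w) (w)) (t (w) (w)))


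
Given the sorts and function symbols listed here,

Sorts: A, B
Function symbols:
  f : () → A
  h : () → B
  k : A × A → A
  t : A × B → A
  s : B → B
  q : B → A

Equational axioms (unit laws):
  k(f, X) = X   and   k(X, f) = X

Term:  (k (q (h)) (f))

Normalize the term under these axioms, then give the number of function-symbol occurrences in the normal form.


1. (k (q (h)) (f))  →  (q (h))
normal form: (q (h))

size = 2


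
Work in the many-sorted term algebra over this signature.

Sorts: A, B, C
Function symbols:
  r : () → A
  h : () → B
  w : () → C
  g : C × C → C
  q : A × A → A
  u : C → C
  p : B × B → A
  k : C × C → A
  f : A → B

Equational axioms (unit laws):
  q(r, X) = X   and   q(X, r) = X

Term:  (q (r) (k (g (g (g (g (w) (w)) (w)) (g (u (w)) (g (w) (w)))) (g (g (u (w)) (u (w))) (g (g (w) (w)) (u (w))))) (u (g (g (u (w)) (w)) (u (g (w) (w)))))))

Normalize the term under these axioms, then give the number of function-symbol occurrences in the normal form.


size = 36

1. (q (r) (k (g (g (g (g (w) (w)) (w)) (g (u (w)) (g (w) (w)))) (g (g (u (w)) (u (w))) (g (g (w) (w)) (u (w))))) (u (g (g (u (w)) (w)) (u (g (w) (w)))))))  →  (k (g (g (g (g (w) (w)) (w)) (g (u (w)) (g (w) (w)))) (g (g (u (w)) (u (w))) (g (g (w) (w)) (u (w))))) (u (g (g (u (w)) (w)) (u (g (w) (w))))))
normal form: (k (g (g (g (g (w) (w)) (w)) (g (u (w)) (g (w) (w)))) (g (g (u (w)) (u (w))) (g (g (w) (w)) (u (w))))) (u (g (g (u (w)) (w)) (u (g (w) (w))))))


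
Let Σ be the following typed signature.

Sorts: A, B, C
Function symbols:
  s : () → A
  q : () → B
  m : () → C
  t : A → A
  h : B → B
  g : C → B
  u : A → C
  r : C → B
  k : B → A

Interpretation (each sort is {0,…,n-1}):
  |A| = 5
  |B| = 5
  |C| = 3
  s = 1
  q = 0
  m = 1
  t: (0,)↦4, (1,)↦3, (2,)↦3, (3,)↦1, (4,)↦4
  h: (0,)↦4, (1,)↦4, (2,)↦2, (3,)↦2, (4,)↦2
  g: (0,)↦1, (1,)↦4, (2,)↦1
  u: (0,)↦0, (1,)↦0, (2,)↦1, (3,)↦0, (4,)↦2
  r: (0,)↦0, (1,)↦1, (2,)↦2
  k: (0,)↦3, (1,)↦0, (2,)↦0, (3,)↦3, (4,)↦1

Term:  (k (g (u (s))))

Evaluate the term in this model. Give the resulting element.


  s = 1
  (u (s)) = u(1,) = 0
  (g (u (s))) = g(0,) = 1
  (k (g (u (s)))) = k(1,) = 0

value = 0


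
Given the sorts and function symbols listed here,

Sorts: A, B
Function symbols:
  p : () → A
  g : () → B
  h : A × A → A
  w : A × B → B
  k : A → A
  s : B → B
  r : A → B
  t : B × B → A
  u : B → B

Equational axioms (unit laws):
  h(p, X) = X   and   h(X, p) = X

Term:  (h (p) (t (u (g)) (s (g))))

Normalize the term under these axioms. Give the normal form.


normal form = (t (u (g)) (s (g)))

1. (h (p) (t (u (g)) (s (g))))  →  (t (u (g)) (s (g)))


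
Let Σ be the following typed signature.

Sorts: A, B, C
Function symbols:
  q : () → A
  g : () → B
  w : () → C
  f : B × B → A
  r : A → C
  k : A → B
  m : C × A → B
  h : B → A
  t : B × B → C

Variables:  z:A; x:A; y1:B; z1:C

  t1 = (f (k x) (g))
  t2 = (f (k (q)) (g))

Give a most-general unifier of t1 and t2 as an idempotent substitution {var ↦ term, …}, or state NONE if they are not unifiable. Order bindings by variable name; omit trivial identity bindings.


{x ↦ (q)}


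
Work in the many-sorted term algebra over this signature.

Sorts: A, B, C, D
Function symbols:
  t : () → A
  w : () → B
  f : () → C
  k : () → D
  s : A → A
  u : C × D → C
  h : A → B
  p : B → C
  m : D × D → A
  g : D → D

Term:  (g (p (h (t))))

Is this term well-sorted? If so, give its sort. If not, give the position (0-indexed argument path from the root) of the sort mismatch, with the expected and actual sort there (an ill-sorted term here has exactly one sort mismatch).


ill-sorted at position [0]: expected D, got C

      (t) : A
    (h (t)) : B
  (p (h (t))) : C
(g (p (h (t)))) : ✗ arg 0 at [0] has sort C, expected D


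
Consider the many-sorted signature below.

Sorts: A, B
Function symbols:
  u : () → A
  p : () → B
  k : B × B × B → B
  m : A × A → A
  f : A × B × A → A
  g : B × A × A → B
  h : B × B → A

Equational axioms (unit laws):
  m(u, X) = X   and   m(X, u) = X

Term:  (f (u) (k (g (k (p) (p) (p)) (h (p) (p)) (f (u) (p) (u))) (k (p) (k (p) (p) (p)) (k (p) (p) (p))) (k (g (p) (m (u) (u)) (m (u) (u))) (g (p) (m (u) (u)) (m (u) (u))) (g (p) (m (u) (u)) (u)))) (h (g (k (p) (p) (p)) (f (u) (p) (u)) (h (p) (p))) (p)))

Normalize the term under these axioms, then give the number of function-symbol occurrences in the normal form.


size = 52

1. (f (u) (k (g (k (p) (p) (p)) (h (p) (p)) (f (u) (p) (u))) (k (p) (k (p) (p) (p)) (k (p) (p) (p))) (k (g (p) (m (u) (u)) (m (u) (u))) (g (p) (m (u) (u)) (m (u) (u))) (g (p) (m (u) (u)) (u)))) (h (g (k (p) (p) (p)) (f (u) (p) (u)) (h (p) (p))) (p)))  →  (f (u) (k (g (k (p) (p) (p)) (h (p) (p)) (f (u) (p) (u))) (k (p) (k (p) (p) (p)) (k (p) (p) (p))) (k (g (p) (u) (m (u) (u))) (g (p) (m (u) (u)) (m (u) (u))) (g (p) (m (u) (u)) (u)))) (h (g (k (p) (p) (p)) (f (u) (p) (u)) (h (p) (p))) (p)))
2. (f (u) (k (g (k (p) (p) (p)) (h (p) (p)) (f (u) (p) (u))) (k (p) (k (p) (p) (p)) (k (p) (p) (p))) (k (g (p) (u) (m (u) (u))) (g (p) (m (u) (u)) (m (u) (u))) (g (p) (m (u) (u)) (u)))) (h (g (k (p) (p) (p)) (f (u) (p) (u)) (h (p) (p))) (p)))  →  (f (u) (k (g (k (p) (p) (p)) (h (p) (p)) (f (u) (p) (u))) (k (p) (k (p) (p) (p)) (k (p) (p) (p))) (k (g (p) (u) (u)) (g (p) (m (u) (u)) (m (u) (u))) (g (p) (m (u) (u)) (u)))) (h (g (k (p) (p) (p)) (f (u) (p) (u)) (h (p) (p))) (p)))
3. (f (u) (k (g (k (p) (p) (p)) (h (p) (p)) (f (u) (p) (u))) (k (p) (k (p) (p) (p)) (k (p) (p) (p))) (k (g (p) (u) (u)) (g (p) (m (u) (u)) (m (u) (u))) (g (p) (m (u) (u)) (u)))) (h (g (k (p) (p) (p)) (f (u) (p) (u)) (h (p) (p))) (p)))  →  (f (u) (k (g (k (p) (p) (p)) (h (p) (p)) (f (u) (p) (u))) (k (p) (k (p) (p) (p)) (k (p) (p) (p))) (k (g (p) (u) (u)) (g (p) (u) (m (u) (u))) (g (p) (m (u) (u)) (u)))) (h (g (k (p) (p) (p)) (f (u) (p) (u)) (h (p) (p))) (p)))
4. (f (u) (k (g (k (p) (p) (p)) (h (p) (p)) (f (u) (p) (u))) (k (p) (k (p) (p) (p)) (k (p) (p) (p))) (k (g (p) (u) (u)) (g (p) (u) (m (u) (u))) (g (p) (m (u) (u)) (u)))) (h (g (k (p) (p) (p)) (f (u) (p) (u)) (h (p) (p))) (p)))  →  (f (u) (k (g (k (p) (p) (p)) (h (p) (p)) (f (u) (p) (u))) (k (p) (k (p) (p) (p)) (k (p) (p) (p))) (k (g (p) (u) (u)) (g (p) (u) (u)) (g (p) (m (u) (u)) (u)))) (h (g (k (p) (p) (p)) (f (u) (p) (u)) (h (p) (p))) (p)))
5. (f (u) (k (g (k (p) (p) (p)) (h (p) (p)) (f (u) (p) (u))) (k (p) (k (p) (p) (p)) (k (p) (p) (p))) (k (g (p) (u) (u)) (g (p) (u) (u)) (g (p) (m (u) (u)) (u)))) (h (g (k (p) (p) (p)) (f (u) (p) (u)) (h (p) (p))) (p)))  →  (f (u) (k (g (k (p) (p) (p)) (h (p) (p)) (f (u) (p) (u))) (k (p) (k (p) (p) (p)) (k (p) (p) (p))) (k (g (p) (u) (u)) (g (p) (u) (u)) (g (p) (u) (u)))) (h (g (k (p) (p) (p)) (f (u) (p) (u)) (h (p) (p))) (p)))
normal form: (f (u) (k (g (k (p) (p) (p)) (h (p) (p)) (f (u) (p) (u))) (k (p) (k (p) (p) (p)) (k (p) (p) (p))) (k (g (p) (u) (u)) (g (p) (u) (u)) (g (p) (u) (u)))) (h (g (k (p) (p) (p)) (f (u) (p) (u)) (h (p) (p))) (p)))


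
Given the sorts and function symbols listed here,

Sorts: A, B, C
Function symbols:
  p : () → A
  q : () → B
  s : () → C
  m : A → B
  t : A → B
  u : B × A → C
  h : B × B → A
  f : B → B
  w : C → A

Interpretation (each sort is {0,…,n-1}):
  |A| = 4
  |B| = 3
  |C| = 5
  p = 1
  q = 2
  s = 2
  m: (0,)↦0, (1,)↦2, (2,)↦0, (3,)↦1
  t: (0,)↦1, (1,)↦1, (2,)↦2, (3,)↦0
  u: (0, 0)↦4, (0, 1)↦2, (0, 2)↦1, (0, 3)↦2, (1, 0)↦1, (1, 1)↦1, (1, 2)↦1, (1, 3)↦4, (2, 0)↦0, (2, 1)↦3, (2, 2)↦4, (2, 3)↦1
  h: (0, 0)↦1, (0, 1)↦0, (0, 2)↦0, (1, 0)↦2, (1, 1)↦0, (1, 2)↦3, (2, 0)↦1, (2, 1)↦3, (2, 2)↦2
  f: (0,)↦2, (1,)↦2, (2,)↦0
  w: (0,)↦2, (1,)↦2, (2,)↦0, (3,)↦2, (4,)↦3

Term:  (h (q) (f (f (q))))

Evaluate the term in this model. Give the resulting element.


  q = 2
  q = 2
  (f (q)) = f(2,) = 0
  (f (f (q))) = f(0,) = 2
  (h (q) (f (f (q)))) = h(2, 2) = 2

value = 2


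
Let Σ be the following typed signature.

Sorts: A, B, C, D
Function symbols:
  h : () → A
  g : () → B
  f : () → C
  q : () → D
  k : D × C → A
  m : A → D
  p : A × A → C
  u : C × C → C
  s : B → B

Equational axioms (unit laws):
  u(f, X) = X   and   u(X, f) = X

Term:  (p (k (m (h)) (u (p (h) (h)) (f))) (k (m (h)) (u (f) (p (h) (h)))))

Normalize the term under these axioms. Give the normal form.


normal form = (p (k (m (h)) (p (h) (h))) (k (m (h)) (p (h) (h))))

1. (p (k (m (h)) (u (p (h) (h)) (f))) (k (m (h)) (u (f) (p (h) (h)))))  →  (p (k (m (h)) (p (h) (h))) (k (m (h)) (u (f) (p (h) (h)))))
2. (p (k (m (h)) (p (h) (h))) (k (m (h)) (u (f) (p (h) (h)))))  →  (p (k (m (h)) (p (h) (h))) (k (m (h)) (p (h) (h))))


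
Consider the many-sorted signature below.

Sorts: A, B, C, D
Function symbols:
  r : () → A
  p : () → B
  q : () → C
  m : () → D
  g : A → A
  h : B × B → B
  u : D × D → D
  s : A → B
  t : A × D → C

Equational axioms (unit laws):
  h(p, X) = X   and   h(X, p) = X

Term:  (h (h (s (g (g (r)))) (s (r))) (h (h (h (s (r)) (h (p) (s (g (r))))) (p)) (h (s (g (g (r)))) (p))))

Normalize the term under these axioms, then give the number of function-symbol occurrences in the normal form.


size = 19

1. (h (h (s (g (g (r)))) (s (r))) (h (h (h (s (r)) (h (p) (s (g (r))))) (p)) (h (s (g (g (r)))) (p))))  →  (h (h (s (g (g (r)))) (s (r))) (h (h (s (r)) (h (p) (s (g (r))))) (h (s (g (g (r)))) (p))))
2. (h (h (s (g (g (r)))) (s (r))) (h (h (s (r)) (h (p) (s (g (r))))) (h (s (g (g (r)))) (p))))  →  (h (h (s (g (g (r)))) (s (r))) (h (h (s (r)) (s (g (r)))) (h (s (g (g (r)))) (p))))
3. (h (h (s (g (g (r)))) (s (r))) (h (h (s (r)) (s (g (r)))) (h (s (g (g (r)))) (p))))  →  (h (h (s (g (g (r)))) (s (r))) (h (h (s (r)) (s (g (r)))) (s (g (g (r))))))
normal form: (h (h (s (g (g (r)))) (s (r))) (h (h (s (r)) (s (g (r)))) (s (g (g (r))))))


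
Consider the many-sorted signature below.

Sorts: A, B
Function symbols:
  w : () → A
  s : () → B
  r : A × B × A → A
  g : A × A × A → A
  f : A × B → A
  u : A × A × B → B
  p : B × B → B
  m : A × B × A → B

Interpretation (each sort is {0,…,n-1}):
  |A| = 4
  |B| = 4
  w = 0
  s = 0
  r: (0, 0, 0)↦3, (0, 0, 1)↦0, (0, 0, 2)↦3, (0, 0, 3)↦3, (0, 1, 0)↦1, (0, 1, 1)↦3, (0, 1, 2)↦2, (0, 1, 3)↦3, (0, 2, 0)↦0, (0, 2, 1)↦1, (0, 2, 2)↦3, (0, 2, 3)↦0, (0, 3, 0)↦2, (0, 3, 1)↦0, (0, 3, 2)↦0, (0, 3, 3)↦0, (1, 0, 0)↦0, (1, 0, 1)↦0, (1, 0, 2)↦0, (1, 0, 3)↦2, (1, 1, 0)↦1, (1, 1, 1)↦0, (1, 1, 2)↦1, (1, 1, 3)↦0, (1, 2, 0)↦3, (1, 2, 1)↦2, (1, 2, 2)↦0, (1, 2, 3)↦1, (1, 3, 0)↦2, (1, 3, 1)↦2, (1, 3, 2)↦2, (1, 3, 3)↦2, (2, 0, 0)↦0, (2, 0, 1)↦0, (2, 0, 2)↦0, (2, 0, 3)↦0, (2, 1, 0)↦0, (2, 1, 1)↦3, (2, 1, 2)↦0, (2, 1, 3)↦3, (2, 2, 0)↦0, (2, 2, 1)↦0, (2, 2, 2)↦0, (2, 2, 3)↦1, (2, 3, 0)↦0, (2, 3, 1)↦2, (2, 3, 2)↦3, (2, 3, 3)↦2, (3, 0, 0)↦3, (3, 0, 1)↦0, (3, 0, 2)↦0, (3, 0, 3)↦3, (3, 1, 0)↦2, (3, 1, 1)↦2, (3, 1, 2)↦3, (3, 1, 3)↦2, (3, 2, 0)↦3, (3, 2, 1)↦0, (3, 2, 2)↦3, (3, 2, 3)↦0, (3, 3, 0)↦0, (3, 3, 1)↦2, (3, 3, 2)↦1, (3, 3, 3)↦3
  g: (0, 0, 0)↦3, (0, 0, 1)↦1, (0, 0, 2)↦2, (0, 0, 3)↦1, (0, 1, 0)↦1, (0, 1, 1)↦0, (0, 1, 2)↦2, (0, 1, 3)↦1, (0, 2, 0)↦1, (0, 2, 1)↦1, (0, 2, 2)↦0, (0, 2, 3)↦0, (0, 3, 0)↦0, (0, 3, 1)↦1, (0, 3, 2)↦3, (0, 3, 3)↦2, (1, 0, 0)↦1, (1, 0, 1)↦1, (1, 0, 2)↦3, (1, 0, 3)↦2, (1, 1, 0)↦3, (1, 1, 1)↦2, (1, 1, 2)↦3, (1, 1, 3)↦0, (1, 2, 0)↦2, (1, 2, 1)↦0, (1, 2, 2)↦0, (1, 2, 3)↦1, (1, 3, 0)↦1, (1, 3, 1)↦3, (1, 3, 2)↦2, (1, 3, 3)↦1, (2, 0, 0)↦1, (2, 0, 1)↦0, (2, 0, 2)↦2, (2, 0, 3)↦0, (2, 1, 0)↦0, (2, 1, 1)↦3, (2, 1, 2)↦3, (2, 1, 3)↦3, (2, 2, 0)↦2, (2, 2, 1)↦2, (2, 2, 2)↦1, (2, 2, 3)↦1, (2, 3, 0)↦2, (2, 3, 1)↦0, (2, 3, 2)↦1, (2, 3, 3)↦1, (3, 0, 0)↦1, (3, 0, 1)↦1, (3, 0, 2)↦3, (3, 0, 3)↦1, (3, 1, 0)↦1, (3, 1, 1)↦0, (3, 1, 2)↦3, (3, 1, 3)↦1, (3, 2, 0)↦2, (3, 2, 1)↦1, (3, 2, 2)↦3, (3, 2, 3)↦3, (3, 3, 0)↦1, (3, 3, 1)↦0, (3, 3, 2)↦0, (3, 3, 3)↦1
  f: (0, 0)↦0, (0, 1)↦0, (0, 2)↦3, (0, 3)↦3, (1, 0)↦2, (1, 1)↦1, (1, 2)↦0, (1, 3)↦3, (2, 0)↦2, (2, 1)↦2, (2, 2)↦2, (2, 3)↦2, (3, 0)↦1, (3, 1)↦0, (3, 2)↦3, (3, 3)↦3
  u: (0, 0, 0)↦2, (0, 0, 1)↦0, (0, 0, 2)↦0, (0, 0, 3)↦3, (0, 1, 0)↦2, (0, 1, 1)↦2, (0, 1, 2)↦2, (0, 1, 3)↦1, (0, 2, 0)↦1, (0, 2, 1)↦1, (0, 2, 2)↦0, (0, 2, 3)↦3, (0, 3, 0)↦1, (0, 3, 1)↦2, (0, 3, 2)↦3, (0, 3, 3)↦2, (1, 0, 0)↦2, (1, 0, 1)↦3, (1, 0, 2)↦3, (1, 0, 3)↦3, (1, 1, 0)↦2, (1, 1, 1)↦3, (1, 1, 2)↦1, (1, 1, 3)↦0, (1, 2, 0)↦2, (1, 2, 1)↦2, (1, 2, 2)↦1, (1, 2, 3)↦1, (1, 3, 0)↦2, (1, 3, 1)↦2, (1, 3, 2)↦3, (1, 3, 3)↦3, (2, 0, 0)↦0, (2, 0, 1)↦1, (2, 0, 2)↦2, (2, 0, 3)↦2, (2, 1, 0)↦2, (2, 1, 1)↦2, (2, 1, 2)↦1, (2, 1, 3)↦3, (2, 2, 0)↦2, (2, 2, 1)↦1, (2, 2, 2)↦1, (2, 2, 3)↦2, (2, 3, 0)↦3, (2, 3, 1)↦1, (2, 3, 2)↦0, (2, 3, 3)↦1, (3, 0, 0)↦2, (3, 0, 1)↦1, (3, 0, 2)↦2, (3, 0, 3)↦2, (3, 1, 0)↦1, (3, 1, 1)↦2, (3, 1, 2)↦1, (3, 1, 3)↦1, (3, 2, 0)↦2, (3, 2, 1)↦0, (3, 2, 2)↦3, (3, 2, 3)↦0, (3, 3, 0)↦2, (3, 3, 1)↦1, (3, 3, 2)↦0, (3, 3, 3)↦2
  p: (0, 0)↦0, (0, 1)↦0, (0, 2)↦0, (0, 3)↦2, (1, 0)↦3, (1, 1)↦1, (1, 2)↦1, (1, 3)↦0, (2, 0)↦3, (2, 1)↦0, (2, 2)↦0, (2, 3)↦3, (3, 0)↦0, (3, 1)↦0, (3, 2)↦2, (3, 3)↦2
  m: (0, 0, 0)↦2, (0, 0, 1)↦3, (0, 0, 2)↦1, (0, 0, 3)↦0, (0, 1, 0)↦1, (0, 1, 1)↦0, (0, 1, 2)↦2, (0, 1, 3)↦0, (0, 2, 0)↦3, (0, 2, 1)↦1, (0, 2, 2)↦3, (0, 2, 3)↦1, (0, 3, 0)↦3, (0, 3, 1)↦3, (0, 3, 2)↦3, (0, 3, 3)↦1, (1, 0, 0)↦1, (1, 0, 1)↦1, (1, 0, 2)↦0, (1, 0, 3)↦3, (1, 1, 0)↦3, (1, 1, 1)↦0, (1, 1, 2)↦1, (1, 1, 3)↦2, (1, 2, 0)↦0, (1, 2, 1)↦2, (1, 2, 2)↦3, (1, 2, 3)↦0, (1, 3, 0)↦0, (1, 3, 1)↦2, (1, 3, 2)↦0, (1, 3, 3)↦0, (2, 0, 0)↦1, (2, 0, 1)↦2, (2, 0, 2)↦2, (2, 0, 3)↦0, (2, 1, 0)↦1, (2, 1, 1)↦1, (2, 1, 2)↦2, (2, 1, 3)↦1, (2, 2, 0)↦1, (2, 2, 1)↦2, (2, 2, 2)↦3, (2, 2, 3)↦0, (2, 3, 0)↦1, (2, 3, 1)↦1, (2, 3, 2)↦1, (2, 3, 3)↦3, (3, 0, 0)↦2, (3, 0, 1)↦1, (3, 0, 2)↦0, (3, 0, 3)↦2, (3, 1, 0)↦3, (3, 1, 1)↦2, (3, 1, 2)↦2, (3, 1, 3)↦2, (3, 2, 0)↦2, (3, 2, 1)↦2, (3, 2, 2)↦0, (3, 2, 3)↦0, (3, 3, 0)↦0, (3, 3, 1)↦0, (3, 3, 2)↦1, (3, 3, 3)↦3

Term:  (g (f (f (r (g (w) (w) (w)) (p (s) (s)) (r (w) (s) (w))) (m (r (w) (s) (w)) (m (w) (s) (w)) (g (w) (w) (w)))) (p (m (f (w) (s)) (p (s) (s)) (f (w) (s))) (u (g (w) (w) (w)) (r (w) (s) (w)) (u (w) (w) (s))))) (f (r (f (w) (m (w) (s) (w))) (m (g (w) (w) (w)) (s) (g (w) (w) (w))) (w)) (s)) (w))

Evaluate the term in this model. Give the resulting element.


  w = 0
  w = 0
  w = 0
  (g (w) (w) (w)) = g(0, 0, 0) = 3
  s = 0
  s = 0
  (p (s) (s)) = p(0, 0) = 0
  w = 0
  s = 0
  w = 0
  (r (w) (s) (w)) = r(0, 0, 0) = 3
  (r (g (w) (w) (w)) (p (s) (s)) (r (w) (s) (w))) = r(3, 0, 3) = 3
  w = 0
  s = 0
  w = 0
  (r (w) (s) (w)) = r(0, 0, 0) = 3
  w = 0
  s = 0
  w = 0
  (m (w) (s) (w)) = m(0, 0, 0) = 2
  w = 0
  w = 0
  w = 0
  (g (w) (w) (w)) = g(0, 0, 0) = 3
  (m (r (w) (s) (w)) (m (w) (s) (w)) (g (w) (w) (w))) = m(3, 2, 3) = 0
  (f (r (g (w) (w) (w)) (p (s) (s)) (r (w) (s) (w))) (m (r (w) (s) (w)) (m (w) (s) (w)) (g (w) (w) (w)))) = f(3, 0) = 1
  w = 0
  s = 0
  (f (w) (s)) = f(0, 0) = 0
  s = 0
  s = 0
  (p (s) (s)) = p(0, 0) = 0
  w = 0
  s = 0
  (f (w) (s)) = f(0, 0) = 0
  (m (f (w) (s)) (p (s) (s)) (f (w) (s))) = m(0, 0, 0) = 2
  w = 0
  w = 0
  w = 0
  (g (w) (w) (w)) = g(0, 0, 0) = 3
  w = 0
  s = 0
  w = 0
  (r (w) (s) (w)) = r(0, 0, 0) = 3
  w = 0
  w = 0
  s = 0
  (u (w) (w) (s)) = u(0, 0, 0) = 2
  (u (g (w) (w) (w)) (r (w) (s) (w)) (u (w) (w) (s))) = u(3, 3, 2) = 0
  (p (m (f (w) (s)) (p (s) (s)) (f (w) (s))) (u (g (w) (w) (w)) (r (w) (s) (w)) (u (w) (w) (s)))) = p(2, 0) = 3
  (f (f (r (g (w) (w) (w)) (p (s) (s)) (r (w) (s) (w))) (m (r (w) (s) (w)) (m (w) (s) (w)) (g (w) (w) (w)))) (p (m (f (w) (s)) (p (s) (s)) (f (w) (s))) (u (g (w) (w) (w)) (r (w) (s) (w)) (u (w) (w) (s))))) = f(1, 3) = 3
  w = 0
  w = 0
  s = 0
  w = 0
  (m (w) (s) (w)) = m(0, 0, 0) = 2
  (f (w) (m (w) (s) (w))) = f(0, 2) = 3
  w = 0
  w = 0
  w = 0
  (g (w) (w) (w)) = g(0, 0, 0) = 3
  s = 0
  w = 0
  w = 0
  w = 0
  (g (w) (w) (w)) = g(0, 0, 0) = 3
  (m (g (w) (w) (w)) (s) (g (w) (w) (w))) = m(3, 0, 3) = 2
  w = 0
  (r (f (w) (m (w) (s) (w))) (m (g (w) (w) (w)) (s) (g (w) (w) (w))) (w)) = r(3, 2, 0) = 3
  s = 0
  (f (r (f (w) (m (w) (s) (w))) (m (g (w) (w) (w)) (s) (g (w) (w) (w))) (w)) (s)) = f(3, 0) = 1
  w = 0
  (g (f (f (r (g (w) (w) (w)) (p (s) (s)) (r (w) (s) (w))) (m (r (w) (s) (w)) (m (w) (s) (w)) (g (w) (w) (w)))) (p (m (f (w) (s)) (p (s) (s)) (f (w) (s))) (u (g (w) (w) (w)) (r (w) (s) (w)) (u (w) (w) (s))))) (f (r (f (w) (m (w) (s) (w))) (m (g (w) (w) (w)) (s) (g (w) (w) (w))) (w)) (s)) (w)) = g(3, 1, 0) = 1

value = 1


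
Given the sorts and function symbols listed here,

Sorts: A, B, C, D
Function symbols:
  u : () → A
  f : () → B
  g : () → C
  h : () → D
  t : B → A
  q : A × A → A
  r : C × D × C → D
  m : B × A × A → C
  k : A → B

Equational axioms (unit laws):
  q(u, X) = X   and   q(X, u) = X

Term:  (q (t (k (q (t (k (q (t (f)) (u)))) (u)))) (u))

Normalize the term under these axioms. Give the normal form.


normal form = (t (k (t (k (t (f))))))

1. (q (t (k (q (t (k (q (t (f)) (u)))) (u)))) (u))  →  (t (k (q (t (k (q (t (f)) (u)))) (u))))
2. (t (k (q (t (k (q (t (f)) (u)))) (u))))  →  (t (k (t (k (q (t (f)) (u))))))
3. (t (k (t (k (q (t (f)) (u))))))  →  (t (k (t (k (t (f))))))


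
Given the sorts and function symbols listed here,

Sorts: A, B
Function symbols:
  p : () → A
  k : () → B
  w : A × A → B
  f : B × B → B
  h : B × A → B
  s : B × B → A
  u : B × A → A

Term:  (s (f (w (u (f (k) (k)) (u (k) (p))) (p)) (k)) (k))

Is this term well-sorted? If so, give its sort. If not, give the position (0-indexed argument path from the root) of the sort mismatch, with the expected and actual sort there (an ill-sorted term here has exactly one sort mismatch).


          (k) : B
          (k) : B
        (f (k) (k)) : B
          (k) : B
          (p) : A
        (u (k) (p)) : A
      (u (f (k) (k)) (u (k) (p))) : A
      (p) : A
    (w (u (f (k) (k)) (u (k) (p))) (p)) : B
    (k) : B
  (f (w (u (f (k) (k)) (u (k) (p))) (p)) (k)) : B
  (k) : B
(s (f (w (u (f (k) (k)) (u (k) (p))) (p)) (k)) (k)) : A

well-sorted; sort = A


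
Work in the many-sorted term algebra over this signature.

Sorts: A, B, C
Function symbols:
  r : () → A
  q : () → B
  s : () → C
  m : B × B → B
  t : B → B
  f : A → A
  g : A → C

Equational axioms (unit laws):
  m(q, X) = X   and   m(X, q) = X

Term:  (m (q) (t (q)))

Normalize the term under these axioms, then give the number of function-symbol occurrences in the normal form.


1. (m (q) (t (q)))  →  (t (q))
normal form: (t (q))

size = 2


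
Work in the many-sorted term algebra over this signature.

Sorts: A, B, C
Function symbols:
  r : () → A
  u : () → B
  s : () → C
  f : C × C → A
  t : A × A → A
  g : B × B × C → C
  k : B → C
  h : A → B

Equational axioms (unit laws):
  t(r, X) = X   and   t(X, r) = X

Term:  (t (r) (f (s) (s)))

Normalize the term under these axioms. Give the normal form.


1. (t (r) (f (s) (s)))  →  (f (s) (s))

normal form = (f (s) (s))


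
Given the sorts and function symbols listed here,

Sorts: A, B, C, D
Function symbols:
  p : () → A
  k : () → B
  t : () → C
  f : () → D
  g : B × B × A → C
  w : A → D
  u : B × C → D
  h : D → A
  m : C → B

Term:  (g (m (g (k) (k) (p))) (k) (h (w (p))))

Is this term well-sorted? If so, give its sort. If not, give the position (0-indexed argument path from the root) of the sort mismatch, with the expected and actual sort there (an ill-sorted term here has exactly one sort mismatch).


well-sorted; sort = C

      (k) : B
      (k) : B
      (p) : A
    (g (k) (k) (p)) : C
  (m (g (k) (k) (p))) : B
  (k) : B
      (p) : A
    (w (p)) : D
  (h (w (p))) : A
(g (m (g (k) (k) (p))) (k) (h (w (p)))) : C


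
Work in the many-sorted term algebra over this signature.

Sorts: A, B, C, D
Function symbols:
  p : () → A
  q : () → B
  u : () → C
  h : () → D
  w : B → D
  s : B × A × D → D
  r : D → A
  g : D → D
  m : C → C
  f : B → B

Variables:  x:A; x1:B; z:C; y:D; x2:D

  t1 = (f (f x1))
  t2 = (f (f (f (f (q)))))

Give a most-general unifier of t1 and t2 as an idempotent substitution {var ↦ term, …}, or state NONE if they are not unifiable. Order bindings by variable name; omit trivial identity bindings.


{x1 ↦ (f (f (q)))}


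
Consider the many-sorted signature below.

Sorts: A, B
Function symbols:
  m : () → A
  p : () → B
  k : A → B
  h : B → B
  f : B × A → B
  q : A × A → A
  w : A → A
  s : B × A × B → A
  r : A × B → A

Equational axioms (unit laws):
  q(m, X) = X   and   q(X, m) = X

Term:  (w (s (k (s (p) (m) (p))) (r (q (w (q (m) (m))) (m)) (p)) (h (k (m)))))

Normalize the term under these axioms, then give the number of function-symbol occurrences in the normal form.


size = 14

1. (w (s (k (s (p) (m) (p))) (r (q (w (q (m) (m))) (m)) (p)) (h (k (m)))))  →  (w (s (k (s (p) (m) (p))) (r (w (q (m) (m))) (p)) (h (k (m)))))
2. (w (s (k (s (p) (m) (p))) (r (w (q (m) (m))) (p)) (h (k (m)))))  →  (w (s (k (s (p) (m) (p))) (r (w (m)) (p)) (h (k (m)))))
normal form: (w (s (k (s (p) (m) (p))) (r (w (m)) (p)) (h (k (m)))))


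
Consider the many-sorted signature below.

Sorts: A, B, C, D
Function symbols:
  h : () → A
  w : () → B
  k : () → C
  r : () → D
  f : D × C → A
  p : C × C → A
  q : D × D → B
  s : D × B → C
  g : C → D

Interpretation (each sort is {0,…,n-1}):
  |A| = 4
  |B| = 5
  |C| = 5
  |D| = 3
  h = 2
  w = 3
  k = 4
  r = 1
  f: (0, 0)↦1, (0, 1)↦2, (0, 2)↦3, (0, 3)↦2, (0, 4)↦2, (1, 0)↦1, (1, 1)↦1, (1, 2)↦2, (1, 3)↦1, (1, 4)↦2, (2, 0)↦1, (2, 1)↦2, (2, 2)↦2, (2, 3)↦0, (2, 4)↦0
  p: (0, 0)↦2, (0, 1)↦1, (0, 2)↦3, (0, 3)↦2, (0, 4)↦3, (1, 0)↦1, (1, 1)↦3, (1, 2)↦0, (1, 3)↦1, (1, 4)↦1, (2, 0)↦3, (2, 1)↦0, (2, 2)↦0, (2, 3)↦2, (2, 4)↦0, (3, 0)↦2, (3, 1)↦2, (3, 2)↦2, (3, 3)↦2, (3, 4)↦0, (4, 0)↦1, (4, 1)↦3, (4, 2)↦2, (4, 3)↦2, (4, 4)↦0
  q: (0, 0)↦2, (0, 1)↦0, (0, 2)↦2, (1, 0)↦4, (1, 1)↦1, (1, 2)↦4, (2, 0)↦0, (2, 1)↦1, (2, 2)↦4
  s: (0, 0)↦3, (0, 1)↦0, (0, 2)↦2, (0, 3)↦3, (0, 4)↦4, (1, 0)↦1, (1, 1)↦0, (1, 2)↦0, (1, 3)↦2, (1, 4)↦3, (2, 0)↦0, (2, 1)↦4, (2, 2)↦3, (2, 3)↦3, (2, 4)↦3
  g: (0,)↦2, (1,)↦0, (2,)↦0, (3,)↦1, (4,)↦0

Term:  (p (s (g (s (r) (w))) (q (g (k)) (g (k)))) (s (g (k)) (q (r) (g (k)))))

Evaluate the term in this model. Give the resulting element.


  r = 1
  w = 3
  (s (r) (w)) = s(1, 3) = 2
  (g (s (r) (w))) = g(2,) = 0
  k = 4
  (g (k)) = g(4,) = 0
  k = 4
  (g (k)) = g(4,) = 0
  (q (g (k)) (g (k))) = q(0, 0) = 2
  (s (g (s (r) (w))) (q (g (k)) (g (k)))) = s(0, 2) = 2
  k = 4
  (g (k)) = g(4,) = 0
  r = 1
  k = 4
  (g (k)) = g(4,) = 0
  (q (r) (g (k))) = q(1, 0) = 4
  (s (g (k)) (q (r) (g (k)))) = s(0, 4) = 4
  (p (s (g (s (r) (w))) (q (g (k)) (g (k)))) (s (g (k)) (q (r) (g (k))))) = p(2, 4) = 0

value = 0


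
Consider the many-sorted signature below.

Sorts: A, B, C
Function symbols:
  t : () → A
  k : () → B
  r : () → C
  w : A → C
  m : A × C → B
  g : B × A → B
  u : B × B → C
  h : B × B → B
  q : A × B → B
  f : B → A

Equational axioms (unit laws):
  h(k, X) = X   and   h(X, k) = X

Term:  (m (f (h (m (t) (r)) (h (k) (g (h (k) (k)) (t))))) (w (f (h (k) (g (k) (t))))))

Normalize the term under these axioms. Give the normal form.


normal form = (m (f (h (m (t) (r)) (g (k) (t)))) (w (f (g (k) (t)))))

1. (m (f (h (m (t) (r)) (h (k) (g (h (k) (k)) (t))))) (w (f (h (k) (g (k) (t))))))  →  (m (f (h (m (t) (r)) (g (h (k) (k)) (t)))) (w (f (h (k) (g (k) (t))))))
2. (m (f (h (m (t) (r)) (g (h (k) (k)) (t)))) (w (f (h (k) (g (k) (t))))))  →  (m (f (h (m (t) (r)) (g (k) (t)))) (w (f (h (k) (g (k) (t))))))
3. (m (f (h (m (t) (r)) (g (k) (t)))) (w (f (h (k) (g (k) (t))))))  →  (m (f (h (m (t) (r)) (g (k) (t)))) (w (f (g (k) (t)))))


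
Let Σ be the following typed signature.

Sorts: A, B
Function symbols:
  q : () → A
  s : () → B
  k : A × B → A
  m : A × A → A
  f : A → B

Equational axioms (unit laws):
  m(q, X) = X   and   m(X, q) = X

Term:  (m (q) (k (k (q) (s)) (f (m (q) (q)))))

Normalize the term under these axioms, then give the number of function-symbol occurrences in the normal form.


1. (m (q) (k (k (q) (s)) (f (m (q) (q)))))  →  (k (k (q) (s)) (f (m (q) (q))))
2. (k (k (q) (s)) (f (m (q) (q))))  →  (k (k (q) (s)) (f (q)))
normal form: (k (k (q) (s)) (f (q)))

size = 6


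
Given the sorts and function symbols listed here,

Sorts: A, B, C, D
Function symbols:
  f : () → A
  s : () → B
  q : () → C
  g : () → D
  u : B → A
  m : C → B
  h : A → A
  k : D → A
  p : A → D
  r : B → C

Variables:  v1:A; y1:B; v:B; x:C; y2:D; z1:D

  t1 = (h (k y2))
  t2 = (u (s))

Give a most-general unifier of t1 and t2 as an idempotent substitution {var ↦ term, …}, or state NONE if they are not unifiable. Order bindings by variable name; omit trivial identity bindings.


head clash or occurs-check failure — not unifiable

NONE (not unifiable)


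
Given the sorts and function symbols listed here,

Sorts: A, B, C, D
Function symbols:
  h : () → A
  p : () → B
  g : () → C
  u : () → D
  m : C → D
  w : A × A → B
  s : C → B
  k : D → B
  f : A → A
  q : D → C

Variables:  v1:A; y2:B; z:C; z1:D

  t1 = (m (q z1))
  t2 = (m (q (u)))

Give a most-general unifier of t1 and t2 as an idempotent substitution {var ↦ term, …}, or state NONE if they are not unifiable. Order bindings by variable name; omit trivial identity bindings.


{z1 ↦ (u)}


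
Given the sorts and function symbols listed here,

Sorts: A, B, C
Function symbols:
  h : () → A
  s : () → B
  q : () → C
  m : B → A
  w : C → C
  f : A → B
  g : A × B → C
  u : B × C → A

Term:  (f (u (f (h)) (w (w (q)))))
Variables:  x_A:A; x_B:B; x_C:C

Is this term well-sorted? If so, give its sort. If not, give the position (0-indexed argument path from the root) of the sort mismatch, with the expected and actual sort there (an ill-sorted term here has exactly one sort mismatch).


      (h) : A
    (f (h)) : B
        (q) : C
      (w (q)) : C
    (w (w (q))) : C
  (u (f (h)) (w (w (q)))) : A
(f (u (f (h)) (w (w (q))))) : B

well-sorted; sort = B
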